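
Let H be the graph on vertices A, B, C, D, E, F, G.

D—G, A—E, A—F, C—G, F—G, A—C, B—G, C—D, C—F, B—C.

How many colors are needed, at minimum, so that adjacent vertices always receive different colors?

3

B, C, G are mutually adjacent, so at least 3 colors are needed.
3 colors suffice: color red → {C, E}; color blue → {A, G}; color green → {B, D, F}. No two adjacent vertices share a color.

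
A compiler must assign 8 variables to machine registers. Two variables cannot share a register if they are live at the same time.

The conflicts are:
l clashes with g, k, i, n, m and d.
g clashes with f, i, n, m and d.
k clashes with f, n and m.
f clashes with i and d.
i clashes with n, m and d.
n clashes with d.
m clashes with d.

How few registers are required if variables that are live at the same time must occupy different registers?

5

l, g, i, m, d are mutually in conflict, so at least 5 registers are needed.
5 registers suffice: l=3, g=1, k=1, f=3, i=4, n=5, m=5, d=2. No two conflicting variables share a register.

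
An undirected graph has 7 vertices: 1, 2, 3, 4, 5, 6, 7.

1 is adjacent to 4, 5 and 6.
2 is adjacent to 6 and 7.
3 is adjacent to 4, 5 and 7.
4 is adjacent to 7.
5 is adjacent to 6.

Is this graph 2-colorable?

3, 4, 7 are pairwise adjacent, so at least 3 colors are needed.
So 2 colors are not enough.

No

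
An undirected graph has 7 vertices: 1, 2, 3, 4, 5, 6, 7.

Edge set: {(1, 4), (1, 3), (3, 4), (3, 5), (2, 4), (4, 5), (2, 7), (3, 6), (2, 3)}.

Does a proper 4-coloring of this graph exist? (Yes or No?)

The chromatic number is 3. 2, 3, 4 form a triangle, so at least 3 colors are needed.
3 colors suffice: color a → {3, 7}; color b → {4, 6}; color c → {1, 2, 5}.
Since 4 ≥ 3, a proper 4-coloring certainly exists.

Yes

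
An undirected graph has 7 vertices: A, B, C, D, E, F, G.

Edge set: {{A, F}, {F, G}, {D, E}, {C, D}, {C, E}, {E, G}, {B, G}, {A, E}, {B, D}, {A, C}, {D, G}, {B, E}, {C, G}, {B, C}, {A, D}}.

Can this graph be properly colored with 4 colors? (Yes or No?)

B, C, D, E, G are mutually adjacent (a clique of size 5), so at least 5 colors are needed.
So 4 colors are not enough.

No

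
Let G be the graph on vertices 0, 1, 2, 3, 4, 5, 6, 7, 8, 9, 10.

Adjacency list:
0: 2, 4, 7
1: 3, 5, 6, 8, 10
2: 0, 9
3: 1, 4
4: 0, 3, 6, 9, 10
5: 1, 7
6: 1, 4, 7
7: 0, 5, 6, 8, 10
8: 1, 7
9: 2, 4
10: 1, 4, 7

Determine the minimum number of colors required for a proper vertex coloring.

4 and 9 are adjacent, so at least 2 colors are needed.
A valid assignment using 2 colors: 0=b, 1=a, 2=a, 3=b, 4=a, 5=b, 6=b, 7=a, 8=b, 9=b, 10=b. Each edge has distinct colors on its endpoints.

2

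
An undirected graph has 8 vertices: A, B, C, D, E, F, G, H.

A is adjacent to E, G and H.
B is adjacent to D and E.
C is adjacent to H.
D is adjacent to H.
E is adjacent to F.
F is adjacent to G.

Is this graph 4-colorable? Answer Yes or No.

The chromatic number is 3. The cycle H-D-B-E-A-H has odd length 5, so it cannot be 2-colored; at least 3 colors are needed.
3 colors suffice: A=2, B=2, C=2, D=3, E=1, F=2, G=1, H=1.
Since 4 ≥ 3, a proper 4-coloring certainly exists.

Yes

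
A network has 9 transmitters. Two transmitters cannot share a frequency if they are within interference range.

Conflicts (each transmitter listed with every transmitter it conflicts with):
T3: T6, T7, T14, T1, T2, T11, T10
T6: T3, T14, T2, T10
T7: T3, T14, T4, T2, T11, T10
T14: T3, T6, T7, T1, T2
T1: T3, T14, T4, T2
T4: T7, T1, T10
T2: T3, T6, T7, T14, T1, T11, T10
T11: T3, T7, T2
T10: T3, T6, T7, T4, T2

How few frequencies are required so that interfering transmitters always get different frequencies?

4

T3, T7, T2, T11 all conflict with each other, so at least 4 frequencies are needed.
4 frequencies suffice: frequency 1 → {T3, T4}; frequency 2 → {T2}; frequency 3 → {T6, T7, T1}; frequency 4 → {T14, T11, T10}. Every pair that conflicts lands in different frequencies.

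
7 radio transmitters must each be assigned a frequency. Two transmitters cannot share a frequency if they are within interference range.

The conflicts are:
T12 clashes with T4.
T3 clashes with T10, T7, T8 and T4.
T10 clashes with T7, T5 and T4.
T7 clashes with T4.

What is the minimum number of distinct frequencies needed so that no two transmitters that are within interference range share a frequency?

T3, T10, T7, T4 pairwise conflict, so at least 4 frequencies are needed.
4 frequencies suffice: frequency 1 → {T12, T3, T5}; frequency 2 → {T8, T4}; frequency 3 → {T10}; frequency 4 → {T7}. Every pair that conflicts lands in different frequencies.

4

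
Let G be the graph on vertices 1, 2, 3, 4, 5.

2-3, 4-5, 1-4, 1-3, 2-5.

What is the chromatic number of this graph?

3

The cycle 4-1-3-2-5-4 has odd length 5, so it cannot be 2-colored; at least 3 colors are needed.
A valid assignment using 3 colors: 1=blue, 2=green, 3=red, 4=red, 5=blue. No two adjacent vertices share a color.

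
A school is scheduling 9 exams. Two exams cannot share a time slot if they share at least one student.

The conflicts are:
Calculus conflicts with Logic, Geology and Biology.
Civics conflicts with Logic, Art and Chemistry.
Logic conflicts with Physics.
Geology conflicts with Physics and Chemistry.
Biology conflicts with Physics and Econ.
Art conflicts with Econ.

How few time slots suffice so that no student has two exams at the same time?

The cycle Chemistry-Geology-Calculus-Logic-Civics-Chemistry has odd length 5, so it cannot be 2-colored; at least 3 time slots are needed.
3 time slots suffice: time slot 1 → {Calculus, Civics, Physics, Econ}; time slot 2 → {Logic, Geology, Biology, Art}; time slot 3 → {Chemistry}. No two conflicting exams share a time slot.

3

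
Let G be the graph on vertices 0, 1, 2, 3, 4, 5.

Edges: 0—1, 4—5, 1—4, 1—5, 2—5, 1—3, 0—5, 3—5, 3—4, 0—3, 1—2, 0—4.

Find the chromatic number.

0, 1, 3, 4, 5 form a clique, so at least 5 colors are needed.
5 colors suffice: color red → {5}; color blue → {1}; color green → {0, 2}; color yellow → {4}; color purple → {3}. No two adjacent vertices share a color.

5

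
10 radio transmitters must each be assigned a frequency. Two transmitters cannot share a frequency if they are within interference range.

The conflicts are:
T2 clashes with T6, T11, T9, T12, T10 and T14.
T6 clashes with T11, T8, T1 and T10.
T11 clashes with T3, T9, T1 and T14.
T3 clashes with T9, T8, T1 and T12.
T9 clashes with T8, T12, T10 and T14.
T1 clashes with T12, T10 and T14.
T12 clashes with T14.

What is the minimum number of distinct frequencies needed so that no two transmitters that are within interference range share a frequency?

4

T2, T11, T9, T14 all conflict with each other, so at least 4 frequencies are needed.
Using 4 frequencies: T2=3, T6=4, T11=2, T3=3, T9=1, T8=2, T1=1, T12=2, T10=2, T14=4. Each listed conflict is separated.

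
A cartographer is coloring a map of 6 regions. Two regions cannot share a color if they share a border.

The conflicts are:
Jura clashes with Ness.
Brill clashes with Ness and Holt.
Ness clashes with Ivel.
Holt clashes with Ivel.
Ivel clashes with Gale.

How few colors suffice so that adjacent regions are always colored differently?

2

Ness and Ivel conflict, so at least 2 colors are needed.
One proper 2-coloring: Jura=2, Brill=2, Ness=1, Holt=1, Ivel=2, Gale=1. No two conflicting regions share a color.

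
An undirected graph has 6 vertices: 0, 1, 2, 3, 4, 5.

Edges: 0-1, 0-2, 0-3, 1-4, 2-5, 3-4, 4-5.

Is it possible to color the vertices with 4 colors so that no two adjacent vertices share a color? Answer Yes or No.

Yes

The chromatic number is 3. The cycle 2-0-1-4-5-2 has odd length 5, so it cannot be 2-colored; at least 3 colors are needed.
3 colors suffice: color red → {0, 4}; color blue → {1, 3, 5}; color green → {2}.
Since 4 ≥ 3, a proper 4-coloring certainly exists.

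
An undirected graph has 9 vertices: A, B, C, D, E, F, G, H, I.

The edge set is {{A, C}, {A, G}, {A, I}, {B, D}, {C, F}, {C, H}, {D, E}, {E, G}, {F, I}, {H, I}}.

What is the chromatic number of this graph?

2

A and I are adjacent, so at least 2 colors are needed.
One proper 2-coloring: A=red, B=red, C=blue, D=blue, E=red, F=red, G=blue, H=red, I=blue. Every edge joins two different colors.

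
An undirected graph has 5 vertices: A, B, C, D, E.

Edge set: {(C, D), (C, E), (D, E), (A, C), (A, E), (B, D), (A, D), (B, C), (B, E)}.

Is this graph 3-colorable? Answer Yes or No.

B, C, D, E form a clique, so at least 4 colors are needed.
So 3 colors are not enough.

No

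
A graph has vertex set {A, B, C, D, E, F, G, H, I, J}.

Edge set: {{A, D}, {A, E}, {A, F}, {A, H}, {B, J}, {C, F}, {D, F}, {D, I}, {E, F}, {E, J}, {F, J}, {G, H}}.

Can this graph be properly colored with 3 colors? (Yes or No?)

The chromatic number is 3. A, D, F are pairwise adjacent, so at least 3 colors are needed.
3 colors suffice: color 1 → {B, F, H, I}; color 2 → {A, C, G, J}; color 3 → {D, E}.
That is already a proper 3-coloring.

Yes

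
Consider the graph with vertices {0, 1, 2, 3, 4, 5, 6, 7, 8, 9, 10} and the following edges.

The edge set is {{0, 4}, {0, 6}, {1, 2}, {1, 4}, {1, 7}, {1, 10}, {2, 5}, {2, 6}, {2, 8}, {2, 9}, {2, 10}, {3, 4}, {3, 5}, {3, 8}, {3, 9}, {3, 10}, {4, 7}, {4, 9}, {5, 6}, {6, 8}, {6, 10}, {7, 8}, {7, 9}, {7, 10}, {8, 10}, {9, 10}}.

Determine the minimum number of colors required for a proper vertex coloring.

4

2, 6, 8, 10 are pairwise adjacent (a clique of size 4), so at least 4 colors are needed.
A valid assignment using 4 colors: 0=b, 1=c, 2=b, 3=b, 4=a, 5=a, 6=c, 7=b, 8=d, 9=c, 10=a. Every edge joins two different colors.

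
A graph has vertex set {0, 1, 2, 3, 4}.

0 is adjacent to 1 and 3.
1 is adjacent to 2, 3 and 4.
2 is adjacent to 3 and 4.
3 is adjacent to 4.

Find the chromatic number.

4

1, 2, 3, 4 form a clique, so at least 4 colors are needed.
4 colors suffice: 0=green, 1=blue, 2=green, 3=red, 4=yellow. No two adjacent vertices share a color.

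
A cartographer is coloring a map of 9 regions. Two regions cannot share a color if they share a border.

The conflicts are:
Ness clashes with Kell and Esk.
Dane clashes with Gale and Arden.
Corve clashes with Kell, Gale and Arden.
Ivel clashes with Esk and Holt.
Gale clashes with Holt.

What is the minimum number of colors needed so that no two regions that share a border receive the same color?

The cycle Esk-Ness-Kell-Corve-Gale-Holt-Ivel-Esk has odd length 7, so it cannot be 2-colored; at least 3 colors are needed.
3 colors suffice: color 1 → {Dane, Corve, Esk, Holt}; color 2 → {Ivel, Kell, Gale, Arden}; color 3 → {Ness}. No two conflicting regions share a color.

3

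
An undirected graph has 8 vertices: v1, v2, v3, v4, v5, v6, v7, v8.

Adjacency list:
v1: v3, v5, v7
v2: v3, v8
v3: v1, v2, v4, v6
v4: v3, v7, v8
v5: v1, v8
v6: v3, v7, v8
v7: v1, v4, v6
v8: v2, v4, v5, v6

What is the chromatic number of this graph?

3

The cycle v8-v2-v3-v1-v5-v8 has odd length 5, so it cannot be 2-colored; at least 3 colors are needed.
3 colors suffice: color red → {v3, v7, v8}; color blue → {v1, v2, v4, v6}; color green → {v5}. Every edge joins two different colors.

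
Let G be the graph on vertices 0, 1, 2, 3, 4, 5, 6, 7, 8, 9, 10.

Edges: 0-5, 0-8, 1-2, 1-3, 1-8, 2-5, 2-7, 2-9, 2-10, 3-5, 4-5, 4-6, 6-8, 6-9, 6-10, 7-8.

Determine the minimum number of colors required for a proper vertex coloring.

The cycle 4-6-9-2-5-4 has odd length 5, so it cannot be 2-colored; at least 3 colors are needed.
One proper 3-coloring: 0=a, 1=c, 2=a, 3=a, 4=c, 5=b, 6=a, 7=c, 8=b, 9=b, 10=b. Every edge joins two different colors.

3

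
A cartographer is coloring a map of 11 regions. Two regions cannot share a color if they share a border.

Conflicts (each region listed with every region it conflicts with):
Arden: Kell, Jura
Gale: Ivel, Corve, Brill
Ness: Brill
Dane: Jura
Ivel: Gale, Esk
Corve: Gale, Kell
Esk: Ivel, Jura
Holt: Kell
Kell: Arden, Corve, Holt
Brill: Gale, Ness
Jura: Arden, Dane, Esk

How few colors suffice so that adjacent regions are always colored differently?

3

The cycle Esk-Ivel-Gale-Corve-Kell-Arden-Jura-Esk has odd length 7, so it cannot be 2-colored; at least 3 colors are needed.
A valid assignment using 3 colors: Arden=2, Gale=1, Ness=1, Dane=2, Ivel=3, Corve=2, Esk=2, Holt=2, Kell=1, Brill=2, Jura=1. Each listed conflict is separated.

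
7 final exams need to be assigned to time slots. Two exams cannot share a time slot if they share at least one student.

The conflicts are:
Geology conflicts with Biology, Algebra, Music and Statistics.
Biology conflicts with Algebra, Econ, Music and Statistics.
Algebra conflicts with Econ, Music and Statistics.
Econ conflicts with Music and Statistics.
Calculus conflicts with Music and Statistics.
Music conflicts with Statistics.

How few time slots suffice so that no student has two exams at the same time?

Biology, Algebra, Econ, Music, Statistics all conflict with each other, so at least 5 time slots are needed.
5 time slots suffice: time slot 1 → {Statistics}; time slot 2 → {Music}; time slot 3 → {Biology, Calculus}; time slot 4 → {Algebra}; time slot 5 → {Geology, Econ}. Each listed conflict is separated.

5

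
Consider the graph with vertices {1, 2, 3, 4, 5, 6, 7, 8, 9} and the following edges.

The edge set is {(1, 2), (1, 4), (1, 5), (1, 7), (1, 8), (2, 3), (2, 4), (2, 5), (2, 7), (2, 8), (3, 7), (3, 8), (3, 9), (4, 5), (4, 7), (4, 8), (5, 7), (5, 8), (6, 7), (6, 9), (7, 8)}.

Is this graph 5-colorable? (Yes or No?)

No

1, 2, 4, 5, 7, 8 are pairwise adjacent (a clique of size 6), so at least 6 colors are needed.
So 5 colors are not enough.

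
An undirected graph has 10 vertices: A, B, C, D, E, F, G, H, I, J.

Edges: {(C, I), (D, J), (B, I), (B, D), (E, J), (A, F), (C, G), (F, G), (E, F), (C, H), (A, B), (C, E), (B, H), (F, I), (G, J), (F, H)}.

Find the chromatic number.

F and H are adjacent, so at least 2 colors are needed.
One proper 2-coloring: A=blue, B=red, C=red, D=blue, E=blue, F=red, G=blue, H=blue, I=blue, J=red. Every edge joins two different colors.

2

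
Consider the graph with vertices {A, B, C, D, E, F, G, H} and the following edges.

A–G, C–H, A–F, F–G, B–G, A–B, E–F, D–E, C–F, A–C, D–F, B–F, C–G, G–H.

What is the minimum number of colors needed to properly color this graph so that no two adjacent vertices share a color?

A, C, F, G are mutually adjacent (a clique of size 4), so at least 4 colors are needed.
4 colors suffice: color red → {F, H}; color blue → {E, G}; color green → {A, D}; color yellow → {B, C}. No two adjacent vertices share a color.

4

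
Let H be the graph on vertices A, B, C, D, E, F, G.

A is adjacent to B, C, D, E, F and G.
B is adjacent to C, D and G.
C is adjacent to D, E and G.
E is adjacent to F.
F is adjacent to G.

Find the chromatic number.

A, B, C, D are pairwise adjacent (a clique of size 4), so at least 4 colors are needed.
4 colors suffice: color red → {A}; color blue → {C, F}; color green → {B, E}; color yellow → {D, G}. Every edge joins two different colors.

4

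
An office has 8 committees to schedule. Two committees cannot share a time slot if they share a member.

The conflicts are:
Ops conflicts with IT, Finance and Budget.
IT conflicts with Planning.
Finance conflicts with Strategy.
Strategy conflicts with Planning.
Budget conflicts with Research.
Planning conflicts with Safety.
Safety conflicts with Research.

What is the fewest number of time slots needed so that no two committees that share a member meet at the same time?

The cycle Finance-Ops-IT-Planning-Strategy-Finance has odd length 5, so it cannot be 2-colored; at least 3 time slots are needed.
A valid assignment using 3 time slots: Ops=1, IT=2, Finance=2, Strategy=3, Budget=2, Planning=1, Safety=2, Research=1. No two conflicting committees share a time slot.

3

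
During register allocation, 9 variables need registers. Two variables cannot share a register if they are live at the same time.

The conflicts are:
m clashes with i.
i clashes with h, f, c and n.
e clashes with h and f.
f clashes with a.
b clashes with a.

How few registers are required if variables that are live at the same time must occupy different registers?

2

f and a conflict, so at least 2 registers are needed.
2 registers suffice: register 1 → {i, e, a}; register 2 → {m, h, f, b, c, n}. Every pair that conflicts lands in different registers.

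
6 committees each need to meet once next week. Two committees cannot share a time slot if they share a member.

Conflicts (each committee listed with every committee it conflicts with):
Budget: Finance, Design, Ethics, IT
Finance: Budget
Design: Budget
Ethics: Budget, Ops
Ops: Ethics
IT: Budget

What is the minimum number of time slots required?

Budget and Design conflict, so at least 2 time slots are needed.
2 time slots suffice: time slot 1 → {Budget, Ops}; time slot 2 → {Finance, Design, Ethics, IT}. No two conflicting committees share a time slot.

2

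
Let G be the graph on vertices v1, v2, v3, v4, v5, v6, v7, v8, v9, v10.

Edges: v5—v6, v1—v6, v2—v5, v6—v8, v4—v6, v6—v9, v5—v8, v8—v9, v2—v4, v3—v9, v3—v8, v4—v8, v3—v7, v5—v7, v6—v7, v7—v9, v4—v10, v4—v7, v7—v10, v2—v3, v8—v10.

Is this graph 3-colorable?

Yes

The chromatic number is 3. v3, v7, v9 are mutually adjacent, so at least 3 colors are needed.
3 colors suffice: color 1 → {v1, v2, v7, v8}; color 2 → {v3, v6, v10}; color 3 → {v4, v5, v9}.
That is already a proper 3-coloring.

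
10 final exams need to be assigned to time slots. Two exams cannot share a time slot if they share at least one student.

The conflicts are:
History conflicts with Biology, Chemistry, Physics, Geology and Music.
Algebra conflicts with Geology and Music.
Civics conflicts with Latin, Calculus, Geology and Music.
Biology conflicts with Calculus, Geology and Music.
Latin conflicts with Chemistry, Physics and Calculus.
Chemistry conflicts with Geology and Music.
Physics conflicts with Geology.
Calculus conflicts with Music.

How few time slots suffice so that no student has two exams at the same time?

3

History, Chemistry, Music pairwise conflict, so at least 3 time slots are needed.
3 time slots suffice: time slot 1 → {Latin, Geology, Music}; time slot 2 → {History, Algebra, Calculus}; time slot 3 → {Civics, Biology, Chemistry, Physics}. No two conflicting exams share a time slot.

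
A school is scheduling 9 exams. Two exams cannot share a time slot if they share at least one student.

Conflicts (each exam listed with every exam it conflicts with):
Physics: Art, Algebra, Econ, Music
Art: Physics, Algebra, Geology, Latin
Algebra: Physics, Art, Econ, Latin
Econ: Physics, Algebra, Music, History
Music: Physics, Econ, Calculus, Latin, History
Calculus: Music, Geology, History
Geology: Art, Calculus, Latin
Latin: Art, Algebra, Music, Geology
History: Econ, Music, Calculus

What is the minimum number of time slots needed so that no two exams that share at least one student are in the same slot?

Physics, Econ, Music all conflict with each other, so at least 3 time slots are needed.
3 time slots suffice: time slot 1 → {Algebra, Music, Geology}; time slot 2 → {Art, Econ, Calculus}; time slot 3 → {Physics, Latin, History}. Each listed conflict is separated.

3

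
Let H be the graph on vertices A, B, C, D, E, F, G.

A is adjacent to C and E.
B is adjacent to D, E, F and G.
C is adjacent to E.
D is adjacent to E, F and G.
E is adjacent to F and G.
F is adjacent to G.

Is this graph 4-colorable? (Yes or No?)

No

B, D, E, F, G are pairwise adjacent (a clique of size 5), so at least 5 colors are needed.
So 4 colors are not enough.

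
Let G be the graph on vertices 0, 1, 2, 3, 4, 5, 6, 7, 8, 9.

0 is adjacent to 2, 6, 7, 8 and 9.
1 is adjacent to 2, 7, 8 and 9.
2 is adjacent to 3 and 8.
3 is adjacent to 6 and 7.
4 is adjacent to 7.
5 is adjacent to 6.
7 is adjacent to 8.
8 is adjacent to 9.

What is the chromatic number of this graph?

3

0, 8, 9 are mutually adjacent, so at least 3 colors are needed.
3 colors suffice: color red → {0, 1, 3, 4, 5}; color blue → {2, 6, 7, 9}; color green → {8}. Each edge has distinct colors on its endpoints.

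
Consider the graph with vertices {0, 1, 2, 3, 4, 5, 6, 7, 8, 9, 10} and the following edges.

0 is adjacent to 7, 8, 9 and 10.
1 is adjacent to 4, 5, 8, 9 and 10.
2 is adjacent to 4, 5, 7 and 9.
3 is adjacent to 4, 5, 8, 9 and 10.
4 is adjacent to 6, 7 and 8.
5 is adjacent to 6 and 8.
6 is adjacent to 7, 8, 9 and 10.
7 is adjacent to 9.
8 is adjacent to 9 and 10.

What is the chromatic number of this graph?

2, 4, 7 form a triangle, so at least 3 colors are needed.
3 colors suffice: color red → {7, 8}; color blue → {4, 5, 9, 10}; color green → {0, 1, 2, 3, 6}. Each edge has distinct colors on its endpoints.

3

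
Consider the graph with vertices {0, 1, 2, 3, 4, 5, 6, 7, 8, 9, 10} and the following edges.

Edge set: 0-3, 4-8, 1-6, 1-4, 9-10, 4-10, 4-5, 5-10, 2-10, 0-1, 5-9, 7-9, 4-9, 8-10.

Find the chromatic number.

4

4, 5, 9, 10 are pairwise adjacent (a clique of size 4), so at least 4 colors are needed.
4 colors suffice: color a → {0, 2, 4, 6, 7}; color b → {1, 3, 10}; color c → {8, 9}; color d → {5}. Each edge has distinct colors on its endpoints.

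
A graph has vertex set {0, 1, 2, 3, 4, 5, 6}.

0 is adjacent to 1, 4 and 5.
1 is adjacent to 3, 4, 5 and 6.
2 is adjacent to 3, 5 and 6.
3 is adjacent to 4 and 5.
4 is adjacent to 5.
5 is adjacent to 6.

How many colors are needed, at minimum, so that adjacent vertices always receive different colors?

0, 1, 4, 5 form a clique, so at least 4 colors are needed.
One proper 4-coloring: 0=yellow, 1=blue, 2=blue, 3=yellow, 4=green, 5=red, 6=green. No two adjacent vertices share a color.

4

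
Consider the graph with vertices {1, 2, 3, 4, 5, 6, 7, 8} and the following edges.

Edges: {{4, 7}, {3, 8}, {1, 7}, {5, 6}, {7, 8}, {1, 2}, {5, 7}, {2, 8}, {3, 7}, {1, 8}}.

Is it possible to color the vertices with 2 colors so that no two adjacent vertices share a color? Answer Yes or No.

No

1, 7, 8 form a triangle, so at least 3 colors are needed.
So 2 colors are not enough.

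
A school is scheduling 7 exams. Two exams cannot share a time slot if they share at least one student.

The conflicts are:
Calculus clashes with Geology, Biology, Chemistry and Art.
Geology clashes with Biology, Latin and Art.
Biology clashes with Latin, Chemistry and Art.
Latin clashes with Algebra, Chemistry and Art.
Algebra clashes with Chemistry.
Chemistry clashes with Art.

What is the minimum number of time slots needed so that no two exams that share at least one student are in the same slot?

4

Biology, Latin, Chemistry, Art are mutually in conflict, so at least 4 time slots are needed.
4 time slots suffice: time slot 1 → {Calculus, Latin}; time slot 2 → {Biology, Algebra}; time slot 3 → {Geology, Chemistry}; time slot 4 → {Art}. Every pair that conflicts lands in different time slots.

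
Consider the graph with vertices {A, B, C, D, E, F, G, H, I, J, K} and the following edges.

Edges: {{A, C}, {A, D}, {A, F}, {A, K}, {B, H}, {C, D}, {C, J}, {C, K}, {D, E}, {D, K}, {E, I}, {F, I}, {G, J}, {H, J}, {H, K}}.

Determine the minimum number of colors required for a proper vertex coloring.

A, C, D, K are pairwise adjacent (a clique of size 4), so at least 4 colors are needed.
One proper 4-coloring: A=2, B=1, C=4, D=1, E=2, F=1, G=2, H=2, I=3, J=1, K=3. Every edge joins two different colors.

4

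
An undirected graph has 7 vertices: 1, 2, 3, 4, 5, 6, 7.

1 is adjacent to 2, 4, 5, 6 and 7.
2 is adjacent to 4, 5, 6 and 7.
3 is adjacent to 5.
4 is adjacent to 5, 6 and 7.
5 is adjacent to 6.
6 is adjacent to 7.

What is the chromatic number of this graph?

1, 2, 4, 5, 6 form a clique, so at least 5 colors are needed.
One proper 5-coloring: 1=purple, 2=blue, 3=blue, 4=yellow, 5=red, 6=green, 7=red. Every edge joins two different colors.

5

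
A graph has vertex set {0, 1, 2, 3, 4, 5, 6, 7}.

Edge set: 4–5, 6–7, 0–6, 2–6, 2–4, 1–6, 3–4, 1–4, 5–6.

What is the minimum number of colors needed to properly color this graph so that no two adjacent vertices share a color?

1 and 6 are adjacent, so at least 2 colors are needed.
One proper 2-coloring: 0=b, 1=b, 2=b, 3=b, 4=a, 5=b, 6=a, 7=b. Every edge joins two different colors.

2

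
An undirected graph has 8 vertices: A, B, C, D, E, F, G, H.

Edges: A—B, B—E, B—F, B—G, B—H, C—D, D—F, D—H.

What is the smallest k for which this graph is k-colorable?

2

B and H are adjacent, so at least 2 colors are needed.
2 colors suffice: color red → {B, D}; color blue → {A, C, E, F, G, H}. No two adjacent vertices share a color.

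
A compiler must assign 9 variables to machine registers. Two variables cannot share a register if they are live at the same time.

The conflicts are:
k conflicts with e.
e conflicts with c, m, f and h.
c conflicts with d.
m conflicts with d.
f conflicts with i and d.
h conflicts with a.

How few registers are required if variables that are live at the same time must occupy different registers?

2

k and e conflict, so at least 2 registers are needed.
2 registers suffice: k=2, e=1, c=2, m=2, f=2, h=2, i=1, d=1, a=1. No two conflicting variables share a register.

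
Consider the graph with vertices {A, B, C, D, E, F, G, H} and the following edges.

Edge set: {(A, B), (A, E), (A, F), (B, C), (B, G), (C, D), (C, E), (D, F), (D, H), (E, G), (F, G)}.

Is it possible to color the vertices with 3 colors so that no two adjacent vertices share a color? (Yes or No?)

The chromatic number is 3. The cycle D-F-A-B-C-D has odd length 5, so it cannot be 2-colored; at least 3 colors are needed.
One proper 3-coloring: A=1, B=3, C=2, D=1, E=3, F=2, G=1, H=2.
That is already a proper 3-coloring.

Yes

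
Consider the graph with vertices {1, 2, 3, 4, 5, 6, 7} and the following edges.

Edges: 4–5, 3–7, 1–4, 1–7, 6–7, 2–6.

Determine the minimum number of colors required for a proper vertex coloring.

2

2 and 6 are adjacent, so at least 2 colors are needed.
2 colors suffice: 1=blue, 2=red, 3=blue, 4=red, 5=blue, 6=blue, 7=red. No two adjacent vertices share a color.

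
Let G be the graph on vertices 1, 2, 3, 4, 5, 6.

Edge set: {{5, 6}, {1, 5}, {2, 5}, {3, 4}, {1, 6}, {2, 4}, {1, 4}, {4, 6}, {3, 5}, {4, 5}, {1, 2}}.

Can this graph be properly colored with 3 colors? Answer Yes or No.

No

1, 4, 5, 6 are mutually adjacent (a clique of size 4), so at least 4 colors are needed.
So 3 colors are not enough.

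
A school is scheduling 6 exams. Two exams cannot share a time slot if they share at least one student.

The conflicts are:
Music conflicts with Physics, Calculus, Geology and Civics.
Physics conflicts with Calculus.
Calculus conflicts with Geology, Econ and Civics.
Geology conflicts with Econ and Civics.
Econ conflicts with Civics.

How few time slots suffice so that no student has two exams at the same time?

4

Calculus, Geology, Econ, Civics pairwise conflict, so at least 4 time slots are needed.
4 time slots suffice: time slot 1 → {Calculus}; time slot 2 → {Physics, Civics}; time slot 3 → {Geology}; time slot 4 → {Music, Econ}. No two conflicting exams share a time slot.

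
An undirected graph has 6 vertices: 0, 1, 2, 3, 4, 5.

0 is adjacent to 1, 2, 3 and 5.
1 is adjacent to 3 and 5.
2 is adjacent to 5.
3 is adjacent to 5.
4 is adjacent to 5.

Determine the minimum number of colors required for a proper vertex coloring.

0, 1, 3, 5 are mutually adjacent (a clique of size 4), so at least 4 colors are needed.
4 colors suffice: color a → {5}; color b → {0, 4}; color c → {2, 3}; color d → {1}. Every edge joins two different colors.

4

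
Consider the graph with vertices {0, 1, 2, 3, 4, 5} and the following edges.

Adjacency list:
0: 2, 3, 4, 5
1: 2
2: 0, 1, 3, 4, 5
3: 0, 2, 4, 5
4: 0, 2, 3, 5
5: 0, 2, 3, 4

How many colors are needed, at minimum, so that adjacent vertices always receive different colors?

5

0, 2, 3, 4, 5 form a clique, so at least 5 colors are needed.
5 colors suffice: color red → {2}; color blue → {1, 3}; color green → {0}; color yellow → {4}; color purple → {5}. Every edge joins two different colors.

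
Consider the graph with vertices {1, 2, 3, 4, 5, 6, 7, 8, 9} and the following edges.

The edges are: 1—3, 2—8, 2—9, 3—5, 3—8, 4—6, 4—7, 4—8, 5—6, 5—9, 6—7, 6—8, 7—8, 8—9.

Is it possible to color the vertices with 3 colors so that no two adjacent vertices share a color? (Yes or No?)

No

4, 6, 7, 8 are mutually adjacent (a clique of size 4), so at least 4 colors are needed.
So 3 colors are not enough.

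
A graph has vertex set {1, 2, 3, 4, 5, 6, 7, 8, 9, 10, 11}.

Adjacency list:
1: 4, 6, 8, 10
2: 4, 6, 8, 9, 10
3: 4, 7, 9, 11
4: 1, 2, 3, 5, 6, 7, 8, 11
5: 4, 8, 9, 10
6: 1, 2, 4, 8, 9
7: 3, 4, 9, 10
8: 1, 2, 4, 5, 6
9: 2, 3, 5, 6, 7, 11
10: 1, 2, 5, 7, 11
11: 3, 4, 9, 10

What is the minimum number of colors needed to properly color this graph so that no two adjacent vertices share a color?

4

2, 4, 6, 8 are mutually adjacent (a clique of size 4), so at least 4 colors are needed.
4 colors suffice: 1=blue, 2=blue, 3=green, 4=red, 5=blue, 6=yellow, 7=blue, 8=green, 9=red, 10=red, 11=blue. No two adjacent vertices share a color.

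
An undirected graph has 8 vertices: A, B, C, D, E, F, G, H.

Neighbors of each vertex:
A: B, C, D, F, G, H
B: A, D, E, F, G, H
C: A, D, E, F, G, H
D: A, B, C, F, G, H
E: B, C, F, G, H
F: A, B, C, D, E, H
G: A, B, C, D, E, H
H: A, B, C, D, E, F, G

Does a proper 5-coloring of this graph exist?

The chromatic number is 5. A, B, D, F, H are pairwise adjacent (a clique of size 5), so at least 5 colors are needed.
One proper 5-coloring: A=purple, B=blue, C=blue, D=yellow, E=yellow, F=green, G=green, H=red.
That is already a proper 5-coloring.

Yes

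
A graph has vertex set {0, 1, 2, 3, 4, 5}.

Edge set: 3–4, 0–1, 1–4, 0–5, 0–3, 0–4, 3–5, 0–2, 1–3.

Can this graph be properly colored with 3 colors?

0, 1, 3, 4 are pairwise adjacent (a clique of size 4), so at least 4 colors are needed.
So 3 colors are not enough.

No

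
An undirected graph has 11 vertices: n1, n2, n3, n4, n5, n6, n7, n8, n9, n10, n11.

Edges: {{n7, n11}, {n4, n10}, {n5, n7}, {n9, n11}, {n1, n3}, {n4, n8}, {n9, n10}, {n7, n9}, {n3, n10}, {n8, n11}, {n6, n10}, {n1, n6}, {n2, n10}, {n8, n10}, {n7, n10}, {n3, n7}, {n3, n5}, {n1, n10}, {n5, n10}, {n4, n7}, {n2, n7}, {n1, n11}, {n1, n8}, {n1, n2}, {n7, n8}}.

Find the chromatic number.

4

n3, n5, n7, n10 are mutually adjacent (a clique of size 4), so at least 4 colors are needed.
4 colors suffice: color 1 → {n10, n11}; color 2 → {n1, n7}; color 3 → {n2, n3, n6, n8, n9}; color 4 → {n4, n5}. Every edge joins two different colors.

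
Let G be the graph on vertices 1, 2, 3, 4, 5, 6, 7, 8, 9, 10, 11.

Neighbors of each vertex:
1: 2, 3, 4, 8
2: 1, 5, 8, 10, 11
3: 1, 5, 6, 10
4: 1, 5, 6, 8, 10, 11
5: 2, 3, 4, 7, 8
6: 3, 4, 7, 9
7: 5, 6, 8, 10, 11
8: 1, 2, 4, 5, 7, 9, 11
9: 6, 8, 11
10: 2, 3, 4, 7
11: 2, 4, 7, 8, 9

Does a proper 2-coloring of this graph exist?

2, 5, 8 are mutually adjacent, so at least 3 colors are needed.
So 2 colors are not enough.

No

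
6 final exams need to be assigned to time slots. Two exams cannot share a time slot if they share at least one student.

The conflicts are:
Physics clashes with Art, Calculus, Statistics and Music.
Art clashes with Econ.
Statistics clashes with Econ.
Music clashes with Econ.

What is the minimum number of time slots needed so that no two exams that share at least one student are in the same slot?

2

Physics and Art conflict, so at least 2 time slots are needed.
Using 2 time slots: Physics=1, Art=2, Calculus=2, Statistics=2, Music=2, Econ=1. No two conflicting exams share a time slot.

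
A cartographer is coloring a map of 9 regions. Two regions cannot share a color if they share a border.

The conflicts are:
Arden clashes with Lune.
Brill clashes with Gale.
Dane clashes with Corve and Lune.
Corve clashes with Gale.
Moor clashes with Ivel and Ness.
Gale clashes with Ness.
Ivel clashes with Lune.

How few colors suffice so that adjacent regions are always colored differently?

3

The cycle Dane-Lune-Ivel-Moor-Ness-Gale-Corve-Dane has odd length 7, so it cannot be 2-colored; at least 3 colors are needed.
3 colors suffice: color 1 → {Moor, Gale, Lune}; color 2 → {Arden, Brill, Corve, Ivel, Ness}; color 3 → {Dane}. Each listed conflict is separated.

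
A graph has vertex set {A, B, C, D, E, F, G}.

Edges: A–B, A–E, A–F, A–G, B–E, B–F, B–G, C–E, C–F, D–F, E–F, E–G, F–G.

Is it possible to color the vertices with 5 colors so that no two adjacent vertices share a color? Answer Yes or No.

Yes

The chromatic number is 5. A, B, E, F, G are mutually adjacent (a clique of size 5), so at least 5 colors are needed.
5 colors suffice: color red → {F}; color blue → {D, E}; color green → {B, C}; color yellow → {G}; color purple → {A}.
That is already a proper 5-coloring.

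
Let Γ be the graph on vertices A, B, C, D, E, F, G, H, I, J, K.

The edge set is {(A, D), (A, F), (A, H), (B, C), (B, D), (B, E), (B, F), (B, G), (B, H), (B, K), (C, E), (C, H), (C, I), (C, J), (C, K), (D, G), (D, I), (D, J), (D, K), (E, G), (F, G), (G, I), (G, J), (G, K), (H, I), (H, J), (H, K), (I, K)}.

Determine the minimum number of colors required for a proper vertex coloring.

B, C, H, K are mutually adjacent (a clique of size 4), so at least 4 colors are needed.
4 colors suffice: color 1 → {G, H}; color 2 → {A, B, I, J}; color 3 → {C, D, F}; color 4 → {E, K}. Each edge has distinct colors on its endpoints.

4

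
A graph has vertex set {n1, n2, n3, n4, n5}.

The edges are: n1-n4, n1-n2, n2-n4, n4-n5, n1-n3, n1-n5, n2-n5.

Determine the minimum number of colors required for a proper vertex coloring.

4

n1, n2, n4, n5 are pairwise adjacent (a clique of size 4), so at least 4 colors are needed.
4 colors suffice: color 1 → {n1}; color 2 → {n3, n4}; color 3 → {n2}; color 4 → {n5}. No two adjacent vertices share a color.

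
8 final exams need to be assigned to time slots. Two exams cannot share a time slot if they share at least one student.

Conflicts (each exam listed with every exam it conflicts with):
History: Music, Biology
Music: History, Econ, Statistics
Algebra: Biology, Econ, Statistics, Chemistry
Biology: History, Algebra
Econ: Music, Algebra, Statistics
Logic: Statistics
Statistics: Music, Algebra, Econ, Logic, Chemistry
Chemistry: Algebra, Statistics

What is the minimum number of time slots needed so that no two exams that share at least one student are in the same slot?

Algebra, Econ, Statistics pairwise conflict, so at least 3 time slots are needed.
3 time slots suffice: History=3, Music=2, Algebra=2, Biology=1, Econ=3, Logic=2, Statistics=1, Chemistry=3. Each listed conflict is separated.

3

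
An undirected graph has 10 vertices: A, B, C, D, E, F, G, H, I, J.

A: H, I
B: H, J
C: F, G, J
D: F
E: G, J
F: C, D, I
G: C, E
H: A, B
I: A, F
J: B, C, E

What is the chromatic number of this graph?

The cycle I-F-C-J-B-H-A-I has odd length 7, so it cannot be 2-colored; at least 3 colors are needed.
3 colors suffice: color 1 → {A, F, G, J}; color 2 → {B, C, D, E, I}; color 3 → {H}. Each edge has distinct colors on its endpoints.

3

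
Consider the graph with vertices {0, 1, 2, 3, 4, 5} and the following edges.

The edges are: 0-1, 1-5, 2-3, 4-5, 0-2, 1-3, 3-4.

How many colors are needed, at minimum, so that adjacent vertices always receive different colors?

2

1 and 3 are adjacent, so at least 2 colors are needed.
2 colors suffice: color red → {1, 2, 4}; color blue → {0, 3, 5}. No two adjacent vertices share a color.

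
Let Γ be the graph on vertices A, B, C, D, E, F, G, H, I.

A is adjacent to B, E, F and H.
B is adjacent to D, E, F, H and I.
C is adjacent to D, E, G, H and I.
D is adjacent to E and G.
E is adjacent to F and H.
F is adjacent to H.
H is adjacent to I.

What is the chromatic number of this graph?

5

A, B, E, F, H are mutually adjacent (a clique of size 5), so at least 5 colors are needed.
A valid assignment using 5 colors: A=5, B=1, C=1, D=3, E=2, F=4, G=2, H=3, I=2. Every edge joins two different colors.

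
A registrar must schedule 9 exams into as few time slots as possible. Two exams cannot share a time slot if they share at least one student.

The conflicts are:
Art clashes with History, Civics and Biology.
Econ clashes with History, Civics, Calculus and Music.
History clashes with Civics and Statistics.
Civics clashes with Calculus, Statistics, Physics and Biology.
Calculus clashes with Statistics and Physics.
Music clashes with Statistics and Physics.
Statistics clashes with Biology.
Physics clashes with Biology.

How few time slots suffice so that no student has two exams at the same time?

Art, Civics, Biology all conflict with each other, so at least 3 time slots are needed.
3 time slots suffice: time slot 1 → {Civics, Music}; time slot 2 → {Art, Econ, Statistics, Physics}; time slot 3 → {History, Calculus, Biology}. Every pair that conflicts lands in different time slots.

3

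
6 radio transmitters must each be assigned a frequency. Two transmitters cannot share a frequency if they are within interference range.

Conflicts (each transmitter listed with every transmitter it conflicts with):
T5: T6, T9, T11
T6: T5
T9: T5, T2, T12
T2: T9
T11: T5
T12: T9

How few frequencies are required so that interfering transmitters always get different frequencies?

2

T9 and T2 conflict, so at least 2 frequencies are needed.
2 frequencies suffice: frequency 1 → {T6, T9, T11}; frequency 2 → {T5, T2, T12}. Each listed conflict is separated.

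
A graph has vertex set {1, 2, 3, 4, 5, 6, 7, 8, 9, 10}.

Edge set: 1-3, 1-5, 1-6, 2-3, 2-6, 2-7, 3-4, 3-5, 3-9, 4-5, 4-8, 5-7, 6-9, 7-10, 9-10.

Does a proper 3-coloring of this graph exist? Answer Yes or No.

The chromatic number is 3. 1, 3, 5 are pairwise adjacent, so at least 3 colors are needed.
3 colors suffice: color a → {3, 6, 7, 8}; color b → {2, 5, 9}; color c → {1, 4, 10}.
That is already a proper 3-coloring.

Yes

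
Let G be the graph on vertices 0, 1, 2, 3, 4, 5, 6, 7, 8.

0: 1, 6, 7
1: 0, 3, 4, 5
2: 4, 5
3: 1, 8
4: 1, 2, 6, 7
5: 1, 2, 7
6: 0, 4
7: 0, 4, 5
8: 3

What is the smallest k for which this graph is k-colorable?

2 and 4 are adjacent, so at least 2 colors are needed.
2 colors suffice: color red → {0, 3, 4, 5}; color blue → {1, 2, 6, 7, 8}. Each edge has distinct colors on its endpoints.

2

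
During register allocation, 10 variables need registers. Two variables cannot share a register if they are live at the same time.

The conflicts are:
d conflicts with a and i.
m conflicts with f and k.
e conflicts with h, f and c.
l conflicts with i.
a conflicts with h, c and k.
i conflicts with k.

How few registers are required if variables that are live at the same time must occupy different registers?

2

l and i conflict, so at least 2 registers are needed.
Using 2 registers: d=2, m=1, e=1, l=2, a=1, h=2, f=2, i=1, c=2, k=2. Each listed conflict is separated.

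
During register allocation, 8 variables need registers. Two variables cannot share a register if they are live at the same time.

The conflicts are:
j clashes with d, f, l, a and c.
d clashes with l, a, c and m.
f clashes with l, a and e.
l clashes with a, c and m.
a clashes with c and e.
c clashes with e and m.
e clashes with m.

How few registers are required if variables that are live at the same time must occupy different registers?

j, d, l, a, c are mutually in conflict, so at least 5 registers are needed.
5 registers suffice: j=4, d=5, f=1, l=2, a=3, c=1, e=2, m=3. No two conflicting variables share a register.

5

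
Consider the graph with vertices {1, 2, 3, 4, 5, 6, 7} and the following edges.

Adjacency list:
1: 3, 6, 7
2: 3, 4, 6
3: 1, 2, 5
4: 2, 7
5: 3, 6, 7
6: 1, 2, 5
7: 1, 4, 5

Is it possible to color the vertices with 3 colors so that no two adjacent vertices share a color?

Yes

The chromatic number is 3. The cycle 4-7-5-3-2-4 has odd length 5, so it cannot be 2-colored; at least 3 colors are needed.
3 colors suffice: color red → {1, 2, 5}; color blue → {3, 6, 7}; color green → {4}.
That is already a proper 3-coloring.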